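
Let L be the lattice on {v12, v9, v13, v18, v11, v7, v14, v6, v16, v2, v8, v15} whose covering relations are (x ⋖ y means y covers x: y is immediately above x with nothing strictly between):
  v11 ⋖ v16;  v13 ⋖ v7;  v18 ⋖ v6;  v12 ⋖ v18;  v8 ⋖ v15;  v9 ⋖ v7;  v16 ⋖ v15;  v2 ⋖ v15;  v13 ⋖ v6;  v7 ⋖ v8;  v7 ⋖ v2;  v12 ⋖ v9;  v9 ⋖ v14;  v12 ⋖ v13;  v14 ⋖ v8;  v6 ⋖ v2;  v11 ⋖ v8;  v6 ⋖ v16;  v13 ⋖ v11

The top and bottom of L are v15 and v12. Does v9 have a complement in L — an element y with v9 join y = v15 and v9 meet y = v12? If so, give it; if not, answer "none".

Need y with v9 ∨ y = v15 and v9 ∧ y = v12.
Checking each element gives: v16.

v16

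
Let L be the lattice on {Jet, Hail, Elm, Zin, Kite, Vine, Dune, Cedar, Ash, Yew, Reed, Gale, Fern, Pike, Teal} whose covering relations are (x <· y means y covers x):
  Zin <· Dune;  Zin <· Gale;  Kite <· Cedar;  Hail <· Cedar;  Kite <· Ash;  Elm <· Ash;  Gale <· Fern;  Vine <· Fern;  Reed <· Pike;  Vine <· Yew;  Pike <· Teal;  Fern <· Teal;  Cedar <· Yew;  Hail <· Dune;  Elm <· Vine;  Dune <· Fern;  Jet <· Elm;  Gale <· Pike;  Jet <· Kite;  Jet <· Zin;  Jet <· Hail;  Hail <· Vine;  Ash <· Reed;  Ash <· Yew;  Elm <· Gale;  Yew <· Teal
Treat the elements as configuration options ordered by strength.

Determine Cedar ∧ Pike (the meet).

Common lower bounds of {Cedar, Pike}: Jet, Kite.
The greatest among these is Kite.

Kite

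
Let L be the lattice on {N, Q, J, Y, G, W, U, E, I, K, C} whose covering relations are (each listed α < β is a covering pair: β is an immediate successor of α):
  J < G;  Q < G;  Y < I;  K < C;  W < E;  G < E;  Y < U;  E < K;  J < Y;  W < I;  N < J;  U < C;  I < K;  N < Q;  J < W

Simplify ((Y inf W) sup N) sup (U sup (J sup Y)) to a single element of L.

U

Y ∧ W = J
J ∨ N = J
J ∨ Y = Y
U ∨ Y = U
J ∨ U = U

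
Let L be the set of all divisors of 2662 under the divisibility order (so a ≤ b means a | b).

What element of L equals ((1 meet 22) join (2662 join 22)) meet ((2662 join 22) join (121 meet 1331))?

2662

1 ∧ 22 = 1
2662 ∨ 22 = 2662
1 ∨ 2662 = 2662
2662 ∨ 22 = 2662
121 ∧ 1331 = 121
2662 ∨ 121 = 2662
2662 ∧ 2662 = 2662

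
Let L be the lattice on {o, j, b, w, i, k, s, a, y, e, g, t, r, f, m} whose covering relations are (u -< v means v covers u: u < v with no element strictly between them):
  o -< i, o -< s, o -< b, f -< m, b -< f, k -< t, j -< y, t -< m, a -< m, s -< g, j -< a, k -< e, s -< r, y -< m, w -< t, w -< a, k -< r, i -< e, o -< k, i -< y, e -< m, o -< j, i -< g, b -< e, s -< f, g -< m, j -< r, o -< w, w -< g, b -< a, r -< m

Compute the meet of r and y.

Common lower bounds of {r, y}: j, o.
The greatest among these is j.

j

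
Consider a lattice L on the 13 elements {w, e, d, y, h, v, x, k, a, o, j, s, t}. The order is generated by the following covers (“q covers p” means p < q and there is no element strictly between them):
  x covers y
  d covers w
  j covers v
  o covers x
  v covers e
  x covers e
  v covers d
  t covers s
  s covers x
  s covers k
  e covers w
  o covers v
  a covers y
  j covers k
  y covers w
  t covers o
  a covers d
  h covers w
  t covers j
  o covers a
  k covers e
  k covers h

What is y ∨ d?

a

Common upper bounds of {y, d}: a, o, t.
The least among these is a.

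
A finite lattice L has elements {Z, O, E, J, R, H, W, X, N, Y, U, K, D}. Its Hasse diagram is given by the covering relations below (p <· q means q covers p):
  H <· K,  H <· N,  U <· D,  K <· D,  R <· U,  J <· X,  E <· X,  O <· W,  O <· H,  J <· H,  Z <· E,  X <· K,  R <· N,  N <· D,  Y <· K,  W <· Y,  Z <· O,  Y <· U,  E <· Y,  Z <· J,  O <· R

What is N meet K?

Common lower bounds of {N, K}: H, J, O, Z.
The greatest among these is H.

H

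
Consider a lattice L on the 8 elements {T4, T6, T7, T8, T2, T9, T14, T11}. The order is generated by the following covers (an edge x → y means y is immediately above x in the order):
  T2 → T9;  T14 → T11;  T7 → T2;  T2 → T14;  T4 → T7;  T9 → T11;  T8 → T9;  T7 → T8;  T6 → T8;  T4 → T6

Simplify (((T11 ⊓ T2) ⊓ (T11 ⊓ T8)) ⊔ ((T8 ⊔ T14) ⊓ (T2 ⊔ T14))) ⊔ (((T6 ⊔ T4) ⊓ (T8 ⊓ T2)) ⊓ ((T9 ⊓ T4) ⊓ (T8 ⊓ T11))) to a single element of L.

T11 ∧ T2 = T2
T11 ∧ T8 = T8
T2 ∧ T8 = T7
T8 ∨ T14 = T11
T2 ∨ T14 = T14
T11 ∧ T14 = T14
T7 ∨ T14 = T14
T6 ∨ T4 = T6
T8 ∧ T2 = T7
T6 ∧ T7 = T4
T9 ∧ T4 = T4
T8 ∧ T11 = T8
T4 ∧ T8 = T4
T4 ∧ T4 = T4
T14 ∨ T4 = T14

T14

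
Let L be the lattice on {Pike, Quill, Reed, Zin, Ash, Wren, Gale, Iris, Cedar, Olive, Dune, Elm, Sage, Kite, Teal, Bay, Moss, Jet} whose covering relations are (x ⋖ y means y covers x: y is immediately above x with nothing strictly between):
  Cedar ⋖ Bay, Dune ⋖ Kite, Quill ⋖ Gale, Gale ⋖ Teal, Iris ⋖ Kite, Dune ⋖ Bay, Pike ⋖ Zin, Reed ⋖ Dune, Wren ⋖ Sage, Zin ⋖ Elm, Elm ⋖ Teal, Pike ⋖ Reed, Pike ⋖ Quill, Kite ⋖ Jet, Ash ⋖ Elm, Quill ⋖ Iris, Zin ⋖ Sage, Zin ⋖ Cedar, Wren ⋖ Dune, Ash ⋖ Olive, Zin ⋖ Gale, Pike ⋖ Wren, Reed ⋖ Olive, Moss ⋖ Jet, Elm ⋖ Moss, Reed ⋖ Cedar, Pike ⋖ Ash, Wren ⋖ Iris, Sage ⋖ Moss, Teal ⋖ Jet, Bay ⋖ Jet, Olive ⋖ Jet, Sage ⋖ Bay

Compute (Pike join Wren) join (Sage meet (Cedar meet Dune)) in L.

Wren

Pike ∨ Wren = Wren
Cedar ∧ Dune = Reed
Sage ∧ Reed = Pike
Wren ∨ Pike = Wren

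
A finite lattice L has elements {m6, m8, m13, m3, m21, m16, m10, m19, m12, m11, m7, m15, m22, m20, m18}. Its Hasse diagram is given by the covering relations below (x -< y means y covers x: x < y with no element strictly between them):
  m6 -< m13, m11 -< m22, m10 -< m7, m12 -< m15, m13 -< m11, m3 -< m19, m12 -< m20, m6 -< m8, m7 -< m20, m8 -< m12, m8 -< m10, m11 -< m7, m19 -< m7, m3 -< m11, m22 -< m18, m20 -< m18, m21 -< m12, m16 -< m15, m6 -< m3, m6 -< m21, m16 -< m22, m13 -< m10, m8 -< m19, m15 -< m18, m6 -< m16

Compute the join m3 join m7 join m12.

Common upper bounds of {m3, m7, m12}: m18, m20.
The least among these is m20.

m20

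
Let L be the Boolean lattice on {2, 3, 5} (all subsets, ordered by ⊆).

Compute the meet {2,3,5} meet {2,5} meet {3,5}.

Under ⊆, meet is intersection: {2,3,5} ∩ {2,5} ∩ {3,5} = {5}.

{5}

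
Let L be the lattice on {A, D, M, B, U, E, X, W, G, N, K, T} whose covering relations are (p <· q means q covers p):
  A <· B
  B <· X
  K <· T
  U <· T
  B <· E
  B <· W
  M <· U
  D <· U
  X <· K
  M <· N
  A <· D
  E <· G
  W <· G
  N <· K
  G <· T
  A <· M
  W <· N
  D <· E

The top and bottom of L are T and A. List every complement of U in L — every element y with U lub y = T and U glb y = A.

Need y with U ∨ y = T and U ∧ y = A.
Checking each element gives: B, W, X.

B, W, X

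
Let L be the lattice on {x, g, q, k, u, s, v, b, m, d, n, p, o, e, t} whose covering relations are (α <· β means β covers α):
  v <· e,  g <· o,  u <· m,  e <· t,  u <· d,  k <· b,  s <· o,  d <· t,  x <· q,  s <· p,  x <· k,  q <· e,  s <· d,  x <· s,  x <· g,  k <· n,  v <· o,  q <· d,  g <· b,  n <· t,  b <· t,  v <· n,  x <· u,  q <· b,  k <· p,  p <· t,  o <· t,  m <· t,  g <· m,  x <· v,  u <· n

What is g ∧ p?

x

Common lower bounds of {g, p}: x.
The greatest among these is x.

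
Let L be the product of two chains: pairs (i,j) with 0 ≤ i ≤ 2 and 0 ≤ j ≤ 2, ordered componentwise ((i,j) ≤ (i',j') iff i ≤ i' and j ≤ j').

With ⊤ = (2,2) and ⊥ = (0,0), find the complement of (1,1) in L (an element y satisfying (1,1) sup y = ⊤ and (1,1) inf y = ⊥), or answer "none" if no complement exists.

For every candidate y, either (1,1) ∨ y ≠ (2,2) or (1,1) ∧ y ≠ (0,0); no complement exists.

none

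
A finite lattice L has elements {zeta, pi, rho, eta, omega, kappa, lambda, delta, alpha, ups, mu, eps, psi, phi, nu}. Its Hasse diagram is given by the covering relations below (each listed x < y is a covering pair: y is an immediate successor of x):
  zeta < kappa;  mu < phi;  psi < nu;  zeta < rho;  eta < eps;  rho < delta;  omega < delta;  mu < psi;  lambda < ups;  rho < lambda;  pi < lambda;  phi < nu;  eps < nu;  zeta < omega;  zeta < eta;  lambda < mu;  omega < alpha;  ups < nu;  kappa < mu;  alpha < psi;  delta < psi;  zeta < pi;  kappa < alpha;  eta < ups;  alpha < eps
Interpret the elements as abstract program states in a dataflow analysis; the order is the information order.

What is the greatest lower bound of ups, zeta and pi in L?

zeta

Common lower bounds of {ups, zeta, pi}: zeta.
The greatest among these is zeta.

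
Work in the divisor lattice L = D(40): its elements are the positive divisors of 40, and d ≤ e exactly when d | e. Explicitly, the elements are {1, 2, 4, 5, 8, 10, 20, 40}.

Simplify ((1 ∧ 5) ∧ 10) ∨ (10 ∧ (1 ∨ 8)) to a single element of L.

2

1 ∧ 5 = 1
1 ∧ 10 = 1
1 ∨ 8 = 8
10 ∧ 8 = 2
1 ∨ 2 = 2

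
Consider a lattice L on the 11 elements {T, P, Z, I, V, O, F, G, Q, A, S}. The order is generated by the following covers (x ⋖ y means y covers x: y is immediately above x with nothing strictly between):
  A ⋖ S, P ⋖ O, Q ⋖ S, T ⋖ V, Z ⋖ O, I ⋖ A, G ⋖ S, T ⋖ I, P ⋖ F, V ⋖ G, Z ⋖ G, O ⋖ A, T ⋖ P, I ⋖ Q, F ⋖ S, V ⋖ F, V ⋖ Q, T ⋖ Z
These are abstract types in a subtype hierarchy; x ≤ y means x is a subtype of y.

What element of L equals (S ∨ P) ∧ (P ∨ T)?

S ∨ P = S
P ∨ T = P
S ∧ P = P

P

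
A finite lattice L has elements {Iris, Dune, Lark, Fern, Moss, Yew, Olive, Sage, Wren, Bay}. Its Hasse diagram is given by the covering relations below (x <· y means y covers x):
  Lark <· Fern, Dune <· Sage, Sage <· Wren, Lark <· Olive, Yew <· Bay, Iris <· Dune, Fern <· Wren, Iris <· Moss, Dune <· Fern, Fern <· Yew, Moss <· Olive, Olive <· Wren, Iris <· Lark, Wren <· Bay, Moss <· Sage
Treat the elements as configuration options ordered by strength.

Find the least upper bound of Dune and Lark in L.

Fern

Common upper bounds of {Dune, Lark}: Bay, Fern, Wren, Yew.
The least among these is Fern.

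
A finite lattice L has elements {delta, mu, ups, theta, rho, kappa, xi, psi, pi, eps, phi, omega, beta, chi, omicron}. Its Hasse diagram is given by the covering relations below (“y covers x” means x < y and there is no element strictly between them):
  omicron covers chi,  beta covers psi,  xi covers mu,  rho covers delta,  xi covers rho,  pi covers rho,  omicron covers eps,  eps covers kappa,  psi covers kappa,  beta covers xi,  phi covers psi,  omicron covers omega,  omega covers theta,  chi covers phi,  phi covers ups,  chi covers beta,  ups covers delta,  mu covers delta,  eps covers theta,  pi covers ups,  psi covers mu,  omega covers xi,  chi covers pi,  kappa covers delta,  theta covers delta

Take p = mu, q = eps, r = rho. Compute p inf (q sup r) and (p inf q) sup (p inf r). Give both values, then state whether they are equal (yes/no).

q sup r = omicron, so p inf (q sup r) = mu inf omicron = mu.
p inf q = delta and p inf r = delta, so (p inf q) sup (p inf r) = delta sup delta = delta.
Equal: no.

mu; delta; no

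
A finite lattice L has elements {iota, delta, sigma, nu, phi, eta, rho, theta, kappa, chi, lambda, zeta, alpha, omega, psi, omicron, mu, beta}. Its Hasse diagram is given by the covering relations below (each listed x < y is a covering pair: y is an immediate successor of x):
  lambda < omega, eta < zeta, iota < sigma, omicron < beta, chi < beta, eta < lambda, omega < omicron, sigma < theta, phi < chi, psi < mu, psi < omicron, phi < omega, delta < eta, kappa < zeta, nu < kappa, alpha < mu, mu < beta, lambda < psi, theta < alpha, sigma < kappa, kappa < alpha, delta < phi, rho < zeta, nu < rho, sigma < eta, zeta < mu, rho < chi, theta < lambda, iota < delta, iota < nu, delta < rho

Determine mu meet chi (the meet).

Common lower bounds of {mu, chi}: delta, iota, nu, rho.
The greatest among these is rho.

rho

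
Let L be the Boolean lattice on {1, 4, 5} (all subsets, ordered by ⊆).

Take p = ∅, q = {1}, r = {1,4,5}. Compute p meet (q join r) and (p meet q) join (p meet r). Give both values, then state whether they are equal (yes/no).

q join r = {1,4,5}, so p meet (q join r) = ∅ meet {1,4,5} = ∅.
p meet q = ∅ and p meet r = ∅, so (p meet q) join (p meet r) = ∅ join ∅ = ∅.
Equal: yes.

∅; ∅; yes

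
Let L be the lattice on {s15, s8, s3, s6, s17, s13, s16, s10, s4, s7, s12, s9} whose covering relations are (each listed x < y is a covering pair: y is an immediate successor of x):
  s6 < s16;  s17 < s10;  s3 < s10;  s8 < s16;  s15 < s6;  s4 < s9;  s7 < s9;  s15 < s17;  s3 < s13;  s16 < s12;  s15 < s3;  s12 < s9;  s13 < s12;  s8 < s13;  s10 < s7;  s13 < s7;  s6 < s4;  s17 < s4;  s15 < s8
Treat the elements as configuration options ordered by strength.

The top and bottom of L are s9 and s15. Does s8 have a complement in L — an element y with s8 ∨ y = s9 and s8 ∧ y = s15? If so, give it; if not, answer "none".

Need y with s8 ∨ y = s9 and s8 ∧ y = s15.
Checking each element gives: s4.

s4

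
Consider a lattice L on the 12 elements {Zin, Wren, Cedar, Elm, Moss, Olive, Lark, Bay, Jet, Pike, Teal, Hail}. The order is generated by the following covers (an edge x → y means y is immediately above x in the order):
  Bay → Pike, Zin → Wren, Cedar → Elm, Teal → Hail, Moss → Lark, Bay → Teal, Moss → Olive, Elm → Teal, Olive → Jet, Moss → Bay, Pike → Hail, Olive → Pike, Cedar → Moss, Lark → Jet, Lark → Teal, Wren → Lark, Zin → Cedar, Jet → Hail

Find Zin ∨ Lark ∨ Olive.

Jet

Common upper bounds of {Zin, Lark, Olive}: Hail, Jet.
The least among these is Jet.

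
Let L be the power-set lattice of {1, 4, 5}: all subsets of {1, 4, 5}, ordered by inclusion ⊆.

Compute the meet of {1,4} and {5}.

∅

Under ⊆, meet is intersection: {1,4} ∩ {5} = ∅.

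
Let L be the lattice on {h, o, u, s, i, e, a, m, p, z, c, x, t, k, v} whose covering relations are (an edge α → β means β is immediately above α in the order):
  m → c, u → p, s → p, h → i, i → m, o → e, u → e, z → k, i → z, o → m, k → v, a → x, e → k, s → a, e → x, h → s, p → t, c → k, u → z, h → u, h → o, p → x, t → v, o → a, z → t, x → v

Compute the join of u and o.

Common upper bounds of {u, o}: e, k, v, x.
The least among these is e.

e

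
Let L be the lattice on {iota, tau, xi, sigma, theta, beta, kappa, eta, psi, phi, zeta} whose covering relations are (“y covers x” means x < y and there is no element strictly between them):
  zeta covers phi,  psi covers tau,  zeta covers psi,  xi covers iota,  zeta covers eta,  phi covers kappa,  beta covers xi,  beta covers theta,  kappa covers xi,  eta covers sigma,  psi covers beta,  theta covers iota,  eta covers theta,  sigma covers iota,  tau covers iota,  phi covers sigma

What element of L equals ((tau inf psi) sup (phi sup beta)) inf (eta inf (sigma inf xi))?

iota

tau ∧ psi = tau
phi ∨ beta = zeta
tau ∨ zeta = zeta
sigma ∧ xi = iota
eta ∧ iota = iota
zeta ∧ iota = iota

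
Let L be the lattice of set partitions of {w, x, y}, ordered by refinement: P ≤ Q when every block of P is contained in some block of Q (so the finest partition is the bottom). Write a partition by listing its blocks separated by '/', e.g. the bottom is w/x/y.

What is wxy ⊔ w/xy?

Common upper bounds of {wxy, w/xy}: wxy.
The least among these is wxy.

wxy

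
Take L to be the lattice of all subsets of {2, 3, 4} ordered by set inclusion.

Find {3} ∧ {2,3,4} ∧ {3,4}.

Under ⊆, meet is intersection: {3} ∩ {2,3,4} ∩ {3,4} = {3}.

{3}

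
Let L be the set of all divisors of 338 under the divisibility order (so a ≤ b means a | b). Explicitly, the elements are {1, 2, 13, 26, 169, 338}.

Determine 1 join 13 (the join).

13

In the divisibility order, the join is the least common multiple: lcm(1, 13) = 13.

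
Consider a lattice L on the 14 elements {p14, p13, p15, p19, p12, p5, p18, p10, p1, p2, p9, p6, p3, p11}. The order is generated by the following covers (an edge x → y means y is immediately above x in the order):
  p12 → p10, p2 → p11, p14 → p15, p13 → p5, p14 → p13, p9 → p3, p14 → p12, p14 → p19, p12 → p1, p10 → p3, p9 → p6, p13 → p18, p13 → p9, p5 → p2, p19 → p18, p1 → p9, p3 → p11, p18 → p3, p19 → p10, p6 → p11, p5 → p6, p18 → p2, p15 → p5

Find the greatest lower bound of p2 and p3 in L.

p18

Common lower bounds of {p2, p3}: p13, p14, p18, p19.
The greatest among these is p18.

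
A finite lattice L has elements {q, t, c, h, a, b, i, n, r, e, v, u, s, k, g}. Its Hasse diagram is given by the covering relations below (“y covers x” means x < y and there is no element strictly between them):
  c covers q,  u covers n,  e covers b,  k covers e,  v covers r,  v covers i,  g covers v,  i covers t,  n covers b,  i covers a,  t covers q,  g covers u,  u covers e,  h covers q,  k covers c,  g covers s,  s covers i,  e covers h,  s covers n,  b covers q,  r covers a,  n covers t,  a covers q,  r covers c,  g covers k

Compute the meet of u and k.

Common lower bounds of {u, k}: b, e, h, q.
The greatest among these is e.

e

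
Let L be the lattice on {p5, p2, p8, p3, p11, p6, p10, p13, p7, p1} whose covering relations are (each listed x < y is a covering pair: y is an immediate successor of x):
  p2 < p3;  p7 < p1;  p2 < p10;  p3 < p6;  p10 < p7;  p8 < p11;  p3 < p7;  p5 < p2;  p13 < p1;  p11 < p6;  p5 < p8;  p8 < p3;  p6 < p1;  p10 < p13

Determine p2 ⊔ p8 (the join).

Common upper bounds of {p2, p8}: p1, p3, p6, p7.
The least among these is p3.

p3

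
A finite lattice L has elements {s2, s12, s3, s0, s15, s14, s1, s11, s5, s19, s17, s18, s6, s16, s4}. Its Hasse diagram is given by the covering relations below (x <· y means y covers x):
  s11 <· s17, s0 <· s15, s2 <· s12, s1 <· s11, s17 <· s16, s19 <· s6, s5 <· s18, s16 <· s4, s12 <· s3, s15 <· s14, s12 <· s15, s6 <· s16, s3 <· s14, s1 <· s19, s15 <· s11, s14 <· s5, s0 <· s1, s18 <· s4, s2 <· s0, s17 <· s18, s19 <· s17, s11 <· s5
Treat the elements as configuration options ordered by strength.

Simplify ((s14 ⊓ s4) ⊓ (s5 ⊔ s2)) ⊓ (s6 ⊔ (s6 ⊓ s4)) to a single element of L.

s14 ∧ s4 = s14
s5 ∨ s2 = s5
s14 ∧ s5 = s14
s6 ∧ s4 = s6
s6 ∨ s6 = s6
s14 ∧ s6 = s0

s0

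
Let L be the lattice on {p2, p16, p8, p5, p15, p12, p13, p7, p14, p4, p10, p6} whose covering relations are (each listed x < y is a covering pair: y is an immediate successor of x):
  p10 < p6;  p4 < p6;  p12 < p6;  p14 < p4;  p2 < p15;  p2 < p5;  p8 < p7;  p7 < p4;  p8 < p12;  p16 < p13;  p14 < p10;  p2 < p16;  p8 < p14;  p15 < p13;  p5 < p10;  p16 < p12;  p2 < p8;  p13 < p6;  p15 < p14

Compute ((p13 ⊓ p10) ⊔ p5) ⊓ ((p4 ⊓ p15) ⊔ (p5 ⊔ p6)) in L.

p13 ∧ p10 = p15
p15 ∨ p5 = p10
p4 ∧ p15 = p15
p5 ∨ p6 = p6
p15 ∨ p6 = p6
p10 ∧ p6 = p10

p10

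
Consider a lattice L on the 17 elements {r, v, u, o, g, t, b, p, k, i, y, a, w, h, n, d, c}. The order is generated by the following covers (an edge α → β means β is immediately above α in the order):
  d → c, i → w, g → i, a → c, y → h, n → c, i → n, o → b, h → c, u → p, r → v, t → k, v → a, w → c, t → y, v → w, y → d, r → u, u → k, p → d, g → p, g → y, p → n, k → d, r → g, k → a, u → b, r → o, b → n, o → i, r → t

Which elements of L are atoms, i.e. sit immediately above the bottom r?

The atoms are exactly the elements that cover r: g, o, t, u, v.

g, o, t, u, v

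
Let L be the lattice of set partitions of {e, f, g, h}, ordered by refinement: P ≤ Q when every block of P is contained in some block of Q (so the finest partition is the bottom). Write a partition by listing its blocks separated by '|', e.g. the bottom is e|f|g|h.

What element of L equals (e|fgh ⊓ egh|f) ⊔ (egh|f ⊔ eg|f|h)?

e|fgh ∧ egh|f = e|f|gh
egh|f ∨ eg|f|h = egh|f
e|f|gh ∨ egh|f = egh|f

egh|f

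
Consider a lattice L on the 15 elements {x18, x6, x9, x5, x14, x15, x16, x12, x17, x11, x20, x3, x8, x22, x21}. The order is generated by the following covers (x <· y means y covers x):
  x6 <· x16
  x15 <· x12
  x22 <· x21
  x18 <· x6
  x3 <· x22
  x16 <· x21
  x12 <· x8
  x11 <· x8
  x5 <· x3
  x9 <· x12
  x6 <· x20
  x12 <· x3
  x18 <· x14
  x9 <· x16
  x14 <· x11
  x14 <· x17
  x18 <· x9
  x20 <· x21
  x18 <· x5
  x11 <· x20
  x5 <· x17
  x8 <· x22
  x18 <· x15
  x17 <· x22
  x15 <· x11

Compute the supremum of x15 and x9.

Common upper bounds of {x15, x9}: x12, x21, x22, x3, x8.
The least among these is x12.

x12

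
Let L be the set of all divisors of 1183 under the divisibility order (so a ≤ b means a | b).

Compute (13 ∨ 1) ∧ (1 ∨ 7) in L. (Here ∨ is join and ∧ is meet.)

13 ∨ 1 = 13
1 ∨ 7 = 7
13 ∧ 7 = 1

1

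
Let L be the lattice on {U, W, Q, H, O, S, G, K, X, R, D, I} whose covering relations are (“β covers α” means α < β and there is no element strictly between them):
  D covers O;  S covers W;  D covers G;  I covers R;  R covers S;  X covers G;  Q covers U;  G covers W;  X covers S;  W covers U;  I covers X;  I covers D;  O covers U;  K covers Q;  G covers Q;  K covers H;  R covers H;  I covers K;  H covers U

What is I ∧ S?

Common lower bounds of {I, S}: S, U, W.
The greatest among these is S.

S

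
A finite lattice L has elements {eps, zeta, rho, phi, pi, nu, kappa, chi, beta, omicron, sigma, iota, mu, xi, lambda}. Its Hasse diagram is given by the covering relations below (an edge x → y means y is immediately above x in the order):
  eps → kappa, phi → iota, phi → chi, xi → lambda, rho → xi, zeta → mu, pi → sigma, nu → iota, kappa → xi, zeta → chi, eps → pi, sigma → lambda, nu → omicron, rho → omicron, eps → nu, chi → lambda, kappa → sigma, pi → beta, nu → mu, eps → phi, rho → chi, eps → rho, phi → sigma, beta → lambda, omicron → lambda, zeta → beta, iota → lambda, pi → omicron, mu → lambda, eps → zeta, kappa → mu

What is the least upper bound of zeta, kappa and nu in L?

mu

Common upper bounds of {zeta, kappa, nu}: lambda, mu.
The least among these is mu.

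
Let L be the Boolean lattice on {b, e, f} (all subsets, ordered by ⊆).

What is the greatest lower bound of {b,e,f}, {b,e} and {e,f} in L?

{e}

Under ⊆, meet is intersection: {b,e,f} ∩ {b,e} ∩ {e,f} = {e}.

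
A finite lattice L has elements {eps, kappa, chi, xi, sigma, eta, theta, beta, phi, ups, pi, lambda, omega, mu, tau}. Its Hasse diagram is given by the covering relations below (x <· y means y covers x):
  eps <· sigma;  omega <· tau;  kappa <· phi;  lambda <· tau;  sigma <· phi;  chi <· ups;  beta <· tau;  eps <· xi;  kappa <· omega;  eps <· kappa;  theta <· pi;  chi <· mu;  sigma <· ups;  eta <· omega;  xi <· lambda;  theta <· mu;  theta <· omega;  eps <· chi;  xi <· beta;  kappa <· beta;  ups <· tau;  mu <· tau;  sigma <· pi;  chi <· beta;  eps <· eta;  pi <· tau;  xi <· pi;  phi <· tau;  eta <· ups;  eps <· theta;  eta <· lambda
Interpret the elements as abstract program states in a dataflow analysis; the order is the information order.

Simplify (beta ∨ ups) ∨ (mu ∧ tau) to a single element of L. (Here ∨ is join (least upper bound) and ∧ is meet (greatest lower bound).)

beta ∨ ups = tau
mu ∧ tau = mu
tau ∨ mu = tau

tau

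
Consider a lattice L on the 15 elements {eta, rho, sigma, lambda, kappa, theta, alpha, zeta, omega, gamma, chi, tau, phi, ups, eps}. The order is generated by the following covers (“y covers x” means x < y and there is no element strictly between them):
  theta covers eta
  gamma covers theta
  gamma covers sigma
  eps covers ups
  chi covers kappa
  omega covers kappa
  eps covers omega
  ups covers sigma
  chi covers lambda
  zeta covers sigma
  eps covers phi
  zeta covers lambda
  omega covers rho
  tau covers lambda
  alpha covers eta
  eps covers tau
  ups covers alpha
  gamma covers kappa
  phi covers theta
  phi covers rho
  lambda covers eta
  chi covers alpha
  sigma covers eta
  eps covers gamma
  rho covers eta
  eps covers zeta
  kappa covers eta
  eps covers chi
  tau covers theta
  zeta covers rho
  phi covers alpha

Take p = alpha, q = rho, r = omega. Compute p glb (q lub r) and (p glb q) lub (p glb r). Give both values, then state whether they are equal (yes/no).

q lub r = omega, so p glb (q lub r) = alpha glb omega = eta.
p glb q = eta and p glb r = eta, so (p glb q) lub (p glb r) = eta lub eta = eta.
Equal: yes.

eta; eta; yes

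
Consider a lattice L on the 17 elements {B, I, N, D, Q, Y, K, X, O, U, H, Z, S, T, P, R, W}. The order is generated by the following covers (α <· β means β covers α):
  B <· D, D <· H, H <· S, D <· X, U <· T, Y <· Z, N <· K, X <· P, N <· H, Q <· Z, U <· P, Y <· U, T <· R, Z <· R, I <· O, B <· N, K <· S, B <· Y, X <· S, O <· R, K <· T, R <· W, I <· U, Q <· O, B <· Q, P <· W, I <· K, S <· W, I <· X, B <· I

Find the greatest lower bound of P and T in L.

Common lower bounds of {P, T}: B, I, U, Y.
The greatest among these is U.

U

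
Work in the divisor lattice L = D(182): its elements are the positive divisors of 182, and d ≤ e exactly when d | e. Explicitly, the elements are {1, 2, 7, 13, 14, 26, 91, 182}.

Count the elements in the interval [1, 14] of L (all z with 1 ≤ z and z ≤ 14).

The interval [1, 14] = {1, 14, 2, 7}, which has 4 elements.

4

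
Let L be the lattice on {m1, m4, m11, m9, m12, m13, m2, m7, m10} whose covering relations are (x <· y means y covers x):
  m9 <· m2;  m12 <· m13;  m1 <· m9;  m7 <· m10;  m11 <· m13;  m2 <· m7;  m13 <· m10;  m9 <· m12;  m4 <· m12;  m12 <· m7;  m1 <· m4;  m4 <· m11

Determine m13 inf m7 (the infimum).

Common lower bounds of {m13, m7}: m1, m12, m4, m9.
The greatest among these is m12.

m12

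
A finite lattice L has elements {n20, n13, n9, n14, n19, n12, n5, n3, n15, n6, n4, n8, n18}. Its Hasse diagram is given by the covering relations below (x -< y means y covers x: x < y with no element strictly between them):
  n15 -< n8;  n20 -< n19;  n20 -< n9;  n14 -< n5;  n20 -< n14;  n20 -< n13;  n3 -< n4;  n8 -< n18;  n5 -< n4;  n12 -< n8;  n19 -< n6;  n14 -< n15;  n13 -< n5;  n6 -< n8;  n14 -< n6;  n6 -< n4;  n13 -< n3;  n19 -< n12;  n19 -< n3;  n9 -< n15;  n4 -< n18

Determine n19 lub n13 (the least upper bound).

Common upper bounds of {n19, n13}: n18, n3, n4.
The least among these is n3.

n3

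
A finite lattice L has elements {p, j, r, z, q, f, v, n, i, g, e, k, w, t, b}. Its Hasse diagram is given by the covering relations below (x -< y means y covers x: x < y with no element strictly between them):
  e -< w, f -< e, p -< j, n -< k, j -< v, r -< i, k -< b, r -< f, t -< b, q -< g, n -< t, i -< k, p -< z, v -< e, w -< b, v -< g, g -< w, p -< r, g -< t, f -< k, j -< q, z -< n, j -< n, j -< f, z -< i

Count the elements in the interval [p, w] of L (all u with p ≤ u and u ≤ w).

9

The interval [p, w] = {e, f, g, j, p, q, r, v, w}, which has 9 elements.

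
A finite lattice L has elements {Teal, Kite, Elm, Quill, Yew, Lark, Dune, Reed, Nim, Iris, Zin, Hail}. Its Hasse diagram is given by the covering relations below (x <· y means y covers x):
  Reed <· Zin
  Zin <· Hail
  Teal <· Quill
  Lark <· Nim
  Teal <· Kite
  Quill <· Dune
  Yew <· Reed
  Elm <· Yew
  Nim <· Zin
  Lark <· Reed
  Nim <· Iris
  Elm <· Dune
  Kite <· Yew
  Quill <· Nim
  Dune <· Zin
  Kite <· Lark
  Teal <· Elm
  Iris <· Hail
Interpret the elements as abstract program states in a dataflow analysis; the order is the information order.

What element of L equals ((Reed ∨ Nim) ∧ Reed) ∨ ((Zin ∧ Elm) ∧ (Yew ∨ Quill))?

Reed ∨ Nim = Zin
Zin ∧ Reed = Reed
Zin ∧ Elm = Elm
Yew ∨ Quill = Zin
Elm ∧ Zin = Elm
Reed ∨ Elm = Reed

Reed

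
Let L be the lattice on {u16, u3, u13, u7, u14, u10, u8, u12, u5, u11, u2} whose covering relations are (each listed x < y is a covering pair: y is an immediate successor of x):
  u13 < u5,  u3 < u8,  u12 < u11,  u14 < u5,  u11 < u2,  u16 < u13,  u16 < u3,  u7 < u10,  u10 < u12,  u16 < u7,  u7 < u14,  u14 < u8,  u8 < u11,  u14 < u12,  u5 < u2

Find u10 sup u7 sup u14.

u12

Common upper bounds of {u10, u7, u14}: u11, u12, u2.
The least among these is u12.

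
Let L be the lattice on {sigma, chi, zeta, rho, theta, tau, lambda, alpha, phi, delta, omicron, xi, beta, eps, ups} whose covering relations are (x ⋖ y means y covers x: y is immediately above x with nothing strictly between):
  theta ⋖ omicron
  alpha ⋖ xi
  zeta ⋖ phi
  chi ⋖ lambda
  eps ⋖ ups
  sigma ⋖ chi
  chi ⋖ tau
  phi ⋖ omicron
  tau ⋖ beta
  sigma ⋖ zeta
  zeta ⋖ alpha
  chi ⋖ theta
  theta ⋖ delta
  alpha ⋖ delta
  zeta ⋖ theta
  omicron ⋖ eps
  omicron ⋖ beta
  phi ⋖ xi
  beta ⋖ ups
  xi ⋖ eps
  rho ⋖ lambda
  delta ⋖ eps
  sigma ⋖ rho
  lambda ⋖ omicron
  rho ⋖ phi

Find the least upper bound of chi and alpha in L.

Common upper bounds of {chi, alpha}: delta, eps, ups.
The least among these is delta.

delta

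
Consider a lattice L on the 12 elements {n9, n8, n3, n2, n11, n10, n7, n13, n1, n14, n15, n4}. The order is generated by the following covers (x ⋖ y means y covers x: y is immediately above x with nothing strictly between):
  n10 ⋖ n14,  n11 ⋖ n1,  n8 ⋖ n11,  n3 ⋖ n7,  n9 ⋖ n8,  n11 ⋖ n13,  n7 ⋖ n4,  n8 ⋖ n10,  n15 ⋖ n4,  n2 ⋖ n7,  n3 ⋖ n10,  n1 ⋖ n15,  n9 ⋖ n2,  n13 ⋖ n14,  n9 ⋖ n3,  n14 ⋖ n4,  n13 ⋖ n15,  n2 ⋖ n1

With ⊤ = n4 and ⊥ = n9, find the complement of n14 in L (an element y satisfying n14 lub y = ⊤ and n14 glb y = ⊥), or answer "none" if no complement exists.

n2

Need y with n14 ∨ y = n4 and n14 ∧ y = n9.
Checking each element gives: n2.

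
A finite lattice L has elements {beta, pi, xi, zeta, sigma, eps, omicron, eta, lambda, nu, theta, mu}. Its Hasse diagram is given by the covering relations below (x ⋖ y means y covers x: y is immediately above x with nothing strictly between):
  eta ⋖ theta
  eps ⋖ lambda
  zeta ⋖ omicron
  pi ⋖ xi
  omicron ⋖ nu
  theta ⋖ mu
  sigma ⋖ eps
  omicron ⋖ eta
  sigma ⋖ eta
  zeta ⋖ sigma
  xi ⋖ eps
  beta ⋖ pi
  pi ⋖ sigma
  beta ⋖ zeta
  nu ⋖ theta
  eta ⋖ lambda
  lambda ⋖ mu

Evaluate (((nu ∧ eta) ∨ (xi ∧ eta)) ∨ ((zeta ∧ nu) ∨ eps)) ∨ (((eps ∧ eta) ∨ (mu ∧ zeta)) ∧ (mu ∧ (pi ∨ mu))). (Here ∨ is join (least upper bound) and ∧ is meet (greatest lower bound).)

lambda

nu ∧ eta = omicron
xi ∧ eta = pi
omicron ∨ pi = eta
zeta ∧ nu = zeta
zeta ∨ eps = eps
eta ∨ eps = lambda
eps ∧ eta = sigma
mu ∧ zeta = zeta
sigma ∨ zeta = sigma
pi ∨ mu = mu
mu ∧ mu = mu
sigma ∧ mu = sigma
lambda ∨ sigma = lambda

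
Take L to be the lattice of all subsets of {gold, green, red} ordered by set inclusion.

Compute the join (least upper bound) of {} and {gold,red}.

{gold,red}

Under ⊆, join is union: {} ∪ {gold,red} = {gold,red}.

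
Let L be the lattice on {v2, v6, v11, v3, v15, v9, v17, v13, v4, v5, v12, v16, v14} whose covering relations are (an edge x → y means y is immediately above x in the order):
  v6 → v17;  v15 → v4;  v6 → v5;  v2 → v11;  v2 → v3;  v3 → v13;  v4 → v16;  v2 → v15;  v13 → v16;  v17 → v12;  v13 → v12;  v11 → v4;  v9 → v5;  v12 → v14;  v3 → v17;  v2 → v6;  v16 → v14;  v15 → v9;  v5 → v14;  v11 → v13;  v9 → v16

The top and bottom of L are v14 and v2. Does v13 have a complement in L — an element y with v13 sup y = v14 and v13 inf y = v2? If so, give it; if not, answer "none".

v5

Need y with v13 ∨ y = v14 and v13 ∧ y = v2.
Checking each element gives: v5.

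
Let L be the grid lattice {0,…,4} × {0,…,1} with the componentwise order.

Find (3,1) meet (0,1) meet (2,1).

Common lower bounds of {(3,1), (0,1), (2,1)}: (0,0), (0,1).
The greatest among these is (0,1).

(0,1)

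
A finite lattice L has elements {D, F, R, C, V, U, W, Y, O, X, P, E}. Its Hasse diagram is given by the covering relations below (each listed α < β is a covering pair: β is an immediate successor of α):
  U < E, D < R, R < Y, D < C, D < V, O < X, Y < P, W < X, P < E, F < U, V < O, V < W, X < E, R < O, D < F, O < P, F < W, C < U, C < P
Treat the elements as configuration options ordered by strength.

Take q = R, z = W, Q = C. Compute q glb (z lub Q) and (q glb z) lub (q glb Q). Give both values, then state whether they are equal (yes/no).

z lub Q = E, so q glb (z lub Q) = R glb E = R.
q glb z = D and q glb Q = D, so (q glb z) lub (q glb Q) = D lub D = D.
Equal: no.

R; D; no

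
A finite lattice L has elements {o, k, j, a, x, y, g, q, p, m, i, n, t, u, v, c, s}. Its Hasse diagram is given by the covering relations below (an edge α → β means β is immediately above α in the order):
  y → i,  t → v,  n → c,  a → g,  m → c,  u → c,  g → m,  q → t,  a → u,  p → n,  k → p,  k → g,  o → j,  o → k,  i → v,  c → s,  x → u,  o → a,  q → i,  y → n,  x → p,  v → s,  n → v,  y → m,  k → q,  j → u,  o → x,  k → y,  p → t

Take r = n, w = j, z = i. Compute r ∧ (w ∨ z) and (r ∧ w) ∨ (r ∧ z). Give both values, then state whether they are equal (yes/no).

n; y; no

w ∨ z = s, so r ∧ (w ∨ z) = n ∧ s = n.
r ∧ w = o and r ∧ z = y, so (r ∧ w) ∨ (r ∧ z) = o ∨ y = y.
Equal: no.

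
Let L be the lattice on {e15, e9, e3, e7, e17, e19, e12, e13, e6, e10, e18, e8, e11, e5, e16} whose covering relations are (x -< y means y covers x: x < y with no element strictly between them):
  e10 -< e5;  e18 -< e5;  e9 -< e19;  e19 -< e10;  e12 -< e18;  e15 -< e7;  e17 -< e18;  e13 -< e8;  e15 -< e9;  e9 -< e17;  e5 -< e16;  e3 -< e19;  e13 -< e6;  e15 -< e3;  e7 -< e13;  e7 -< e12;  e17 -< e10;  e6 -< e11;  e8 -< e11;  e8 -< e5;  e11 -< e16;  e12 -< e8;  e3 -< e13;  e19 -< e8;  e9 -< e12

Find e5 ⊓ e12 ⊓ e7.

Common lower bounds of {e5, e12, e7}: e15, e7.
The greatest among these is e7.

e7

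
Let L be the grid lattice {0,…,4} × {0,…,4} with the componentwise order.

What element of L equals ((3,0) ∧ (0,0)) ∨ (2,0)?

(2,0)

(3,0) ∧ (0,0) = (0,0)
(0,0) ∨ (2,0) = (2,0)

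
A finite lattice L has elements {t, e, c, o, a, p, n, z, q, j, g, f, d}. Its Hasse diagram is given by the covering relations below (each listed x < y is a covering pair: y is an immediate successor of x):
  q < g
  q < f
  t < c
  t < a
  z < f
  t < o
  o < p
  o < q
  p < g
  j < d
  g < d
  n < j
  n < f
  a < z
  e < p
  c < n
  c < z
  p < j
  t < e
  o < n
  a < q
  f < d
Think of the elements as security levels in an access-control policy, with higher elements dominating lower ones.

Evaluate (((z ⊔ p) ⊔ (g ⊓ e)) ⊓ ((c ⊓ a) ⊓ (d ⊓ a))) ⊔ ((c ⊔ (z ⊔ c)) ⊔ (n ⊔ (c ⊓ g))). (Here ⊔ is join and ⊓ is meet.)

z ∨ p = d
g ∧ e = e
d ∨ e = d
c ∧ a = t
d ∧ a = a
t ∧ a = t
d ∧ t = t
z ∨ c = z
c ∨ z = z
c ∧ g = t
n ∨ t = n
z ∨ n = f
t ∨ f = f

f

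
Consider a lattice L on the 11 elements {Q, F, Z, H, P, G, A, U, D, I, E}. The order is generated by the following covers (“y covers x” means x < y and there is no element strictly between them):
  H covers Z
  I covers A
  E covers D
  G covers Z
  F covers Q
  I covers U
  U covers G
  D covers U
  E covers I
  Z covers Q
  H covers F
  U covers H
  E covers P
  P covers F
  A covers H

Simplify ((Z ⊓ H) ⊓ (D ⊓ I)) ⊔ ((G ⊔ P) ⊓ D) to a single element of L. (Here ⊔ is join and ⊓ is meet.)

D

Z ∧ H = Z
D ∧ I = U
Z ∧ U = Z
G ∨ P = E
E ∧ D = D
Z ∨ D = D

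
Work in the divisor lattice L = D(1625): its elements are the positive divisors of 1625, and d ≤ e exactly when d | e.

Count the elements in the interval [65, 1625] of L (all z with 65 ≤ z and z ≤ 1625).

3

The interval [65, 1625] = {1625, 325, 65}, which has 3 elements.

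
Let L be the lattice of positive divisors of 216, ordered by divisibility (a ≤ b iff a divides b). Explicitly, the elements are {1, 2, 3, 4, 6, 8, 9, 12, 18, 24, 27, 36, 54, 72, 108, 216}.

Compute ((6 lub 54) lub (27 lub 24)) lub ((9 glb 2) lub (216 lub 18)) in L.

216

6 ∨ 54 = 54
27 ∨ 24 = 216
54 ∨ 216 = 216
9 ∧ 2 = 1
216 ∨ 18 = 216
1 ∨ 216 = 216
216 ∨ 216 = 216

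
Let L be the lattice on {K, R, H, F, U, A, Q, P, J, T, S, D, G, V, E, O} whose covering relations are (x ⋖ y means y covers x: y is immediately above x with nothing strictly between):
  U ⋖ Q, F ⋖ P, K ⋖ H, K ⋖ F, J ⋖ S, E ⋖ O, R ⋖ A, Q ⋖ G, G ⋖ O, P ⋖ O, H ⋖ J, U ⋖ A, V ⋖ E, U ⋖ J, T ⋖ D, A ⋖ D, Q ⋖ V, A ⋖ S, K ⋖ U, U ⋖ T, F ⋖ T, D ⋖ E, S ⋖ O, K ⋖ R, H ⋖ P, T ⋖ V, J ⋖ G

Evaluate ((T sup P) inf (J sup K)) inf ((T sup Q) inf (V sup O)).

T ∨ P = O
J ∨ K = J
O ∧ J = J
T ∨ Q = V
V ∨ O = O
V ∧ O = V
J ∧ V = U

U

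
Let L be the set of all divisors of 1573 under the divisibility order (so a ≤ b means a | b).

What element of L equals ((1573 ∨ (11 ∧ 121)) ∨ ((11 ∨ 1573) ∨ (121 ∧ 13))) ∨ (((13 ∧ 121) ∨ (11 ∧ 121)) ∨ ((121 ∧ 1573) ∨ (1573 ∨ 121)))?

11 ∧ 121 = 11
1573 ∨ 11 = 1573
11 ∨ 1573 = 1573
121 ∧ 13 = 1
1573 ∨ 1 = 1573
1573 ∨ 1573 = 1573
13 ∧ 121 = 1
11 ∧ 121 = 11
1 ∨ 11 = 11
121 ∧ 1573 = 121
1573 ∨ 121 = 1573
121 ∨ 1573 = 1573
11 ∨ 1573 = 1573
1573 ∨ 1573 = 1573

1573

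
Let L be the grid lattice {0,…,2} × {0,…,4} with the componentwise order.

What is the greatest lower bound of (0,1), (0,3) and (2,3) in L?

In a product of chains, the meet is componentwise min, giving (0,1).

(0,1)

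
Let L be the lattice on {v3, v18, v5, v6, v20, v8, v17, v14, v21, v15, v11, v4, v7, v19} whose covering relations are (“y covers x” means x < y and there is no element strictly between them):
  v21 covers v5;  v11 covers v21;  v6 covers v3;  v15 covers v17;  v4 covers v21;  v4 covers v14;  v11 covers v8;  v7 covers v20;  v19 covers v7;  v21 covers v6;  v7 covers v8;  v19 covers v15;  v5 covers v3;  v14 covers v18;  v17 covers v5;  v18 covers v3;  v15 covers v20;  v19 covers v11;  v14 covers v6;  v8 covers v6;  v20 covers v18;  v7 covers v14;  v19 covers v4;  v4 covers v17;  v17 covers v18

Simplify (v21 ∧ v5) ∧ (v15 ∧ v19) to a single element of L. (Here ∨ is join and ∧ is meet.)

v21 ∧ v5 = v5
v15 ∧ v19 = v15
v5 ∧ v15 = v5

v5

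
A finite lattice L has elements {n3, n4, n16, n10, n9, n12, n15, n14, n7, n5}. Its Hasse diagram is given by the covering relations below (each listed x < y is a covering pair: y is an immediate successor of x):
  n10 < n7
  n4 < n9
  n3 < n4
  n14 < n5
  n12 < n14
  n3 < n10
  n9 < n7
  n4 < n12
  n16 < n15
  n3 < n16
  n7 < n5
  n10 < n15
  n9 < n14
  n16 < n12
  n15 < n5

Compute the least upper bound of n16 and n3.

n16

Common upper bounds of {n16, n3}: n12, n14, n15, n16, n5.
The least among these is n16.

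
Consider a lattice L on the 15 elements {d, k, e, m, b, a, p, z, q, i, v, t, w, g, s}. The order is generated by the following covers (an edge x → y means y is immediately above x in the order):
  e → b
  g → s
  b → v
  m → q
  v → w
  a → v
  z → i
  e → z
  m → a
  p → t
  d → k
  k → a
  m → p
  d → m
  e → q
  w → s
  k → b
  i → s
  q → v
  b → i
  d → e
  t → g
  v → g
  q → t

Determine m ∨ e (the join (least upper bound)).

Common upper bounds of {m, e}: g, q, s, t, v, w.
The least among these is q.

q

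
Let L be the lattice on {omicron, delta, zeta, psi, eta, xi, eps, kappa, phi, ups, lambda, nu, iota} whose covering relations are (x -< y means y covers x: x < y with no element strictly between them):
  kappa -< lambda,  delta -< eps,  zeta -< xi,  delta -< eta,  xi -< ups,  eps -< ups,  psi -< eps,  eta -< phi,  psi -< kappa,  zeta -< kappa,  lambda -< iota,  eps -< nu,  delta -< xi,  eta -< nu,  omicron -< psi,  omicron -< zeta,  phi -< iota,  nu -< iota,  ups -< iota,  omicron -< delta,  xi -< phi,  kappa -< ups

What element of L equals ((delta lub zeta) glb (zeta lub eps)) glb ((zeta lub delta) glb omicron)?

omicron

delta ∨ zeta = xi
zeta ∨ eps = ups
xi ∧ ups = xi
zeta ∨ delta = xi
xi ∧ omicron = omicron
xi ∧ omicron = omicron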